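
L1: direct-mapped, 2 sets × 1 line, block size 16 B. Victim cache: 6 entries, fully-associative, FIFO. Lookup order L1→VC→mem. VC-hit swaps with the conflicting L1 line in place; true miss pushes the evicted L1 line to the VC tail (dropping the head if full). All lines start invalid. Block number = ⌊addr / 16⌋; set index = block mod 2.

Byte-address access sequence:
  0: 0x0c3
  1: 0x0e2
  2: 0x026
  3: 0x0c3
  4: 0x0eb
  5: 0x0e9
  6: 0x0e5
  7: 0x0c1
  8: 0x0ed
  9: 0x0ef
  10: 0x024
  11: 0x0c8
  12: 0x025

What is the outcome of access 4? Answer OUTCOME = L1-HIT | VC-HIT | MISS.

OUTCOME = VC-HIT

  [0] addr=0xc3 blk=12 s=0: MISS | VC []
  [1] addr=0xe2 blk=14 s=0: MISS | VC [12]
  [2] addr=0x26 blk=2 s=0: MISS | VC [12, 14]
  [3] addr=0xc3 blk=12 s=0: VC-HIT | VC [2, 14]
  [4] addr=0xeb blk=14 s=0: VC-HIT | VC [2, 12]
  [5] addr=0xe9 blk=14 s=0: L1-HIT | VC [2, 12]
  [6] addr=0xe5 blk=14 s=0: L1-HIT | VC [2, 12]
  [7] addr=0xc1 blk=12 s=0: VC-HIT | VC [2, 14]
  [8] addr=0xed blk=14 s=0: VC-HIT | VC [2, 12]
  [9] addr=0xef blk=14 s=0: L1-HIT | VC [2, 12]
  [10] addr=0x24 blk=2 s=0: VC-HIT | VC [14, 12]
  [11] addr=0xc8 blk=12 s=0: VC-HIT | VC [14, 2]
  [12] addr=0x25 blk=2 s=0: VC-HIT | VC [14, 12]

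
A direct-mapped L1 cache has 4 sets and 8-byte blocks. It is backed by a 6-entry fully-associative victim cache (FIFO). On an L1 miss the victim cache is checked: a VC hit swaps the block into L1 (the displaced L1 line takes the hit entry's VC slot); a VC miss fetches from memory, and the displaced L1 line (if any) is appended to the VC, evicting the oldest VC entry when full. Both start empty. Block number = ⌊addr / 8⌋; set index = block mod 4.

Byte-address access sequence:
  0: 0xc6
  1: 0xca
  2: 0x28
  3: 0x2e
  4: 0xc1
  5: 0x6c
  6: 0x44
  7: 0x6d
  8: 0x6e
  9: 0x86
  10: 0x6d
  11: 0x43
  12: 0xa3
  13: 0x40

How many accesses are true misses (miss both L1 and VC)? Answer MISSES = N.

0: 0xc6 (blk 24, set 0) → MISS  vc=[]
1: 0xca (blk 25, set 1) → MISS  vc=[]
2: 0x28 (blk 5, set 1) → MISS  vc=[25]
3: 0x2e (blk 5, set 1) → L1-HIT  vc=[25]
4: 0xc1 (blk 24, set 0) → L1-HIT  vc=[25]
5: 0x6c (blk 13, set 1) → MISS  vc=[25, 5]
6: 0x44 (blk 8, set 0) → MISS  vc=[25, 5, 24]
7: 0x6d (blk 13, set 1) → L1-HIT  vc=[25, 5, 24]
8: 0x6e (blk 13, set 1) → L1-HIT  vc=[25, 5, 24]
9: 0x86 (blk 16, set 0) → MISS  vc=[25, 5, 24, 8]
10: 0x6d (blk 13, set 1) → L1-HIT  vc=[25, 5, 24, 8]
11: 0x43 (blk 8, set 0) → VC-HIT  vc=[25, 5, 24, 16]
12: 0xa3 (blk 20, set 0) → MISS  vc=[25, 5, 24, 16, 8]
13: 0x40 (blk 8, set 0) → VC-HIT  vc=[25, 5, 24, 16, 20]

MISSES = 7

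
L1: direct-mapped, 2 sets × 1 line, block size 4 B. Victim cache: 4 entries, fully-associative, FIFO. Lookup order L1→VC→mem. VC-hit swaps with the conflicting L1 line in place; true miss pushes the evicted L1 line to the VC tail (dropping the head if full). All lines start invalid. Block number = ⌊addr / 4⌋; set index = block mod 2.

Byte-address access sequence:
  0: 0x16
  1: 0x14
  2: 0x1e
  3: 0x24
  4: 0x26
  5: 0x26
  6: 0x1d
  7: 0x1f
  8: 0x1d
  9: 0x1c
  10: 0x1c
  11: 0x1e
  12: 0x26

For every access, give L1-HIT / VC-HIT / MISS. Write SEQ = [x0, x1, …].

0: 0x16 (blk 5, set 1) → MISS  vc=[]
1: 0x14 (blk 5, set 1) → L1-HIT  vc=[]
2: 0x1e (blk 7, set 1) → MISS  vc=[5]
3: 0x24 (blk 9, set 1) → MISS  vc=[5, 7]
4: 0x26 (blk 9, set 1) → L1-HIT  vc=[5, 7]
5: 0x26 (blk 9, set 1) → L1-HIT  vc=[5, 7]
6: 0x1d (blk 7, set 1) → VC-HIT  vc=[5, 9]
7: 0x1f (blk 7, set 1) → L1-HIT  vc=[5, 9]
8: 0x1d (blk 7, set 1) → L1-HIT  vc=[5, 9]
9: 0x1c (blk 7, set 1) → L1-HIT  vc=[5, 9]
10: 0x1c (blk 7, set 1) → L1-HIT  vc=[5, 9]
11: 0x1e (blk 7, set 1) → L1-HIT  vc=[5, 9]
12: 0x26 (blk 9, set 1) → VC-HIT  vc=[5, 7]

SEQ = [MISS, L1-HIT, MISS, MISS, L1-HIT, L1-HIT, VC-HIT, L1-HIT, L1-HIT, L1-HIT, L1-HIT, L1-HIT, VC-HIT]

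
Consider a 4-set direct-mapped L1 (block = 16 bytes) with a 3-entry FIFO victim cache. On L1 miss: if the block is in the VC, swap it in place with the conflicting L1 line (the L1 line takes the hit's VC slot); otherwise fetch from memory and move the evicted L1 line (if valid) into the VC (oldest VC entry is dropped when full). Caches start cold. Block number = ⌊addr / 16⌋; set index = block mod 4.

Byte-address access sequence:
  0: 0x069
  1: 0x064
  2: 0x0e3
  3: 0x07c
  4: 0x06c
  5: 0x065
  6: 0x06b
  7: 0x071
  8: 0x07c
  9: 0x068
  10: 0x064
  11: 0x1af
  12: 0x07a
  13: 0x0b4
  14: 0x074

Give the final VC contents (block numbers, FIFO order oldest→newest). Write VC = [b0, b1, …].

0: 0x69 (blk 6, set 2) → MISS  vc=[]
1: 0x64 (blk 6, set 2) → L1-HIT  vc=[]
2: 0xe3 (blk 14, set 2) → MISS  vc=[6]
3: 0x7c (blk 7, set 3) → MISS  vc=[6]
4: 0x6c (blk 6, set 2) → VC-HIT  vc=[14]
5: 0x65 (blk 6, set 2) → L1-HIT  vc=[14]
6: 0x6b (blk 6, set 2) → L1-HIT  vc=[14]
7: 0x71 (blk 7, set 3) → L1-HIT  vc=[14]
8: 0x7c (blk 7, set 3) → L1-HIT  vc=[14]
9: 0x68 (blk 6, set 2) → L1-HIT  vc=[14]
10: 0x64 (blk 6, set 2) → L1-HIT  vc=[14]
11: 0x1af (blk 26, set 2) → MISS  vc=[14, 6]
12: 0x7a (blk 7, set 3) → L1-HIT  vc=[14, 6]
13: 0xb4 (blk 11, set 3) → MISS  vc=[14, 6, 7]
14: 0x74 (blk 7, set 3) → VC-HIT  vc=[14, 6, 11]

VC = [14, 6, 11]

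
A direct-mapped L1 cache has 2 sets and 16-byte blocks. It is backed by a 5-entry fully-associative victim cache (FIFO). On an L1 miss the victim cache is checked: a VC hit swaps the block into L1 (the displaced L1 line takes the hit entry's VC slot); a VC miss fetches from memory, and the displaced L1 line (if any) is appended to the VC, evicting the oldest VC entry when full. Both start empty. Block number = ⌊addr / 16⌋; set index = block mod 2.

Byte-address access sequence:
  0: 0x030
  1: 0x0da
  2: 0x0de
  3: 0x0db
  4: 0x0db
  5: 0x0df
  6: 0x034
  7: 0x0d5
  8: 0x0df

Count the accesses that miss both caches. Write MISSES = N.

MISSES = 2

  [0] addr=0x30 blk=3 s=1: MISS | VC []
  [1] addr=0xda blk=13 s=1: MISS | VC [3]
  [2] addr=0xde blk=13 s=1: L1-HIT | VC [3]
  [3] addr=0xdb blk=13 s=1: L1-HIT | VC [3]
  [4] addr=0xdb blk=13 s=1: L1-HIT | VC [3]
  [5] addr=0xdf blk=13 s=1: L1-HIT | VC [3]
  [6] addr=0x34 blk=3 s=1: VC-HIT | VC [13]
  [7] addr=0xd5 blk=13 s=1: VC-HIT | VC [3]
  [8] addr=0xdf blk=13 s=1: L1-HIT | VC [3]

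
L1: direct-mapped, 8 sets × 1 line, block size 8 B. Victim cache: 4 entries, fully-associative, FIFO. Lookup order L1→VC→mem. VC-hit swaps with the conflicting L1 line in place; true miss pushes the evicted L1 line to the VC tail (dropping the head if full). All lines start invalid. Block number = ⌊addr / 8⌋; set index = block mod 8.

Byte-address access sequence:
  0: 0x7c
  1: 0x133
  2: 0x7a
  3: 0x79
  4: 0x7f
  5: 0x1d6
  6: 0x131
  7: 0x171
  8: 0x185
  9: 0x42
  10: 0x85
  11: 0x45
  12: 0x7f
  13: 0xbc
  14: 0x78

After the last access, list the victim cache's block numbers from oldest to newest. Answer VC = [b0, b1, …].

#0 0x7c→b15/s7 MISS; vc=[]
#1 0x133→b38/s6 MISS; vc=[]
#2 0x7a→b15/s7 L1-HIT; vc=[]
#3 0x79→b15/s7 L1-HIT; vc=[]
#4 0x7f→b15/s7 L1-HIT; vc=[]
#5 0x1d6→b58/s2 MISS; vc=[]
#6 0x131→b38/s6 L1-HIT; vc=[]
#7 0x171→b46/s6 MISS; vc=[38]
#8 0x185→b48/s0 MISS; vc=[38]
#9 0x42→b8/s0 MISS; vc=[38,48]
#10 0x85→b16/s0 MISS; vc=[38,48,8]
#11 0x45→b8/s0 VC-HIT; vc=[38,48,16]
#12 0x7f→b15/s7 L1-HIT; vc=[38,48,16]
#13 0xbc→b23/s7 MISS; vc=[38,48,16,15]
#14 0x78→b15/s7 VC-HIT; vc=[38,48,16,23]

VC = [38, 48, 16, 23]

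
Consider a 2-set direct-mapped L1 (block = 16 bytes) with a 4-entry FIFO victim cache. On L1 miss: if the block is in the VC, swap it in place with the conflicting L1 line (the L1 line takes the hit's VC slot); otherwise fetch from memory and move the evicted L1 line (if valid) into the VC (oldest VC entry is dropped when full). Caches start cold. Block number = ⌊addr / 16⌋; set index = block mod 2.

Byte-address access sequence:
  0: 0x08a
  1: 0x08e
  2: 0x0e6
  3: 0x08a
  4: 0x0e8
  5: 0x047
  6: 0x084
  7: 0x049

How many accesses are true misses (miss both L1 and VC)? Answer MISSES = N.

0: 0x8a (blk 8, set 0) → MISS  vc=[]
1: 0x8e (blk 8, set 0) → L1-HIT  vc=[]
2: 0xe6 (blk 14, set 0) → MISS  vc=[8]
3: 0x8a (blk 8, set 0) → VC-HIT  vc=[14]
4: 0xe8 (blk 14, set 0) → VC-HIT  vc=[8]
5: 0x47 (blk 4, set 0) → MISS  vc=[8, 14]
6: 0x84 (blk 8, set 0) → VC-HIT  vc=[4, 14]
7: 0x49 (blk 4, set 0) → VC-HIT  vc=[8, 14]

MISSES = 3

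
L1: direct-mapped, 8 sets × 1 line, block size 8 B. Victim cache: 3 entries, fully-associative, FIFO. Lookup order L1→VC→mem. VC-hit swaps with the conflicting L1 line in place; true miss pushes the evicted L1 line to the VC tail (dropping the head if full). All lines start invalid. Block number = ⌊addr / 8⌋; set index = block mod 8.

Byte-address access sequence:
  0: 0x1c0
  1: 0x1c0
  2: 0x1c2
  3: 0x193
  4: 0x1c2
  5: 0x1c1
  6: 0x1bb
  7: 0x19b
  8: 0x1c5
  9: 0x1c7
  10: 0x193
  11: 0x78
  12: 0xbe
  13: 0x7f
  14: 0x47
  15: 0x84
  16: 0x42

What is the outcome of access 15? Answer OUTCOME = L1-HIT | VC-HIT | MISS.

0: 0x1c0 (blk 56, set 0) → MISS  vc=[]
1: 0x1c0 (blk 56, set 0) → L1-HIT  vc=[]
2: 0x1c2 (blk 56, set 0) → L1-HIT  vc=[]
3: 0x193 (blk 50, set 2) → MISS  vc=[]
4: 0x1c2 (blk 56, set 0) → L1-HIT  vc=[]
5: 0x1c1 (blk 56, set 0) → L1-HIT  vc=[]
6: 0x1bb (blk 55, set 7) → MISS  vc=[]
7: 0x19b (blk 51, set 3) → MISS  vc=[]
8: 0x1c5 (blk 56, set 0) → L1-HIT  vc=[]
9: 0x1c7 (blk 56, set 0) → L1-HIT  vc=[]
10: 0x193 (blk 50, set 2) → L1-HIT  vc=[]
11: 0x78 (blk 15, set 7) → MISS  vc=[55]
12: 0xbe (blk 23, set 7) → MISS  vc=[55, 15]
13: 0x7f (blk 15, set 7) → VC-HIT  vc=[55, 23]
14: 0x47 (blk 8, set 0) → MISS  vc=[55, 23, 56]
15: 0x84 (blk 16, set 0) → MISS  vc=[23, 56, 8]
16: 0x42 (blk 8, set 0) → VC-HIT  vc=[23, 56, 16]

OUTCOME = MISS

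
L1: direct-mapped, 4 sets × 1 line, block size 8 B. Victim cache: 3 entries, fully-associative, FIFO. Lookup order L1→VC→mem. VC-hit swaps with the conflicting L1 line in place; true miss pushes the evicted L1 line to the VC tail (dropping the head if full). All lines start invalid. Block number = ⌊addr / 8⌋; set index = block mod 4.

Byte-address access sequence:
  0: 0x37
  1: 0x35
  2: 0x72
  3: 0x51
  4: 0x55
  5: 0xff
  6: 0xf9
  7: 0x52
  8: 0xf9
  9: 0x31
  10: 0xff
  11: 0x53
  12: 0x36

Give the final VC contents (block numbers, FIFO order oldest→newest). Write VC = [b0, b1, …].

VC = [10, 14]

#0 0x37→b6/s2 MISS; vc=[]
#1 0x35→b6/s2 L1-HIT; vc=[]
#2 0x72→b14/s2 MISS; vc=[6]
#3 0x51→b10/s2 MISS; vc=[6,14]
#4 0x55→b10/s2 L1-HIT; vc=[6,14]
#5 0xff→b31/s3 MISS; vc=[6,14]
#6 0xf9→b31/s3 L1-HIT; vc=[6,14]
#7 0x52→b10/s2 L1-HIT; vc=[6,14]
#8 0xf9→b31/s3 L1-HIT; vc=[6,14]
#9 0x31→b6/s2 VC-HIT; vc=[10,14]
#10 0xff→b31/s3 L1-HIT; vc=[10,14]
#11 0x53→b10/s2 VC-HIT; vc=[6,14]
#12 0x36→b6/s2 VC-HIT; vc=[10,14]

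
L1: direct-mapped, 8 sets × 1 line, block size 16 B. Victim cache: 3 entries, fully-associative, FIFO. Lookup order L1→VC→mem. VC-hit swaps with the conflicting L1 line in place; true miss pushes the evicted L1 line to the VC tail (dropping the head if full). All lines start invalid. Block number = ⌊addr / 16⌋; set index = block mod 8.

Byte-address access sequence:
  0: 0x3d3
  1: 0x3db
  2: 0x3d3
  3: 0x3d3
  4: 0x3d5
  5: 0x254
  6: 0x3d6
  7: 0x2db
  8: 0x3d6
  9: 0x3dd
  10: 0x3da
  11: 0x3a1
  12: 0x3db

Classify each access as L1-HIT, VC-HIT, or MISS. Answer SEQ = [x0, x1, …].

SEQ = [MISS, L1-HIT, L1-HIT, L1-HIT, L1-HIT, MISS, VC-HIT, MISS, VC-HIT, L1-HIT, L1-HIT, MISS, L1-HIT]

  [0] addr=0x3d3 blk=61 s=5: MISS | VC []
  [1] addr=0x3db blk=61 s=5: L1-HIT | VC []
  [2] addr=0x3d3 blk=61 s=5: L1-HIT | VC []
  [3] addr=0x3d3 blk=61 s=5: L1-HIT | VC []
  [4] addr=0x3d5 blk=61 s=5: L1-HIT | VC []
  [5] addr=0x254 blk=37 s=5: MISS | VC [61]
  [6] addr=0x3d6 blk=61 s=5: VC-HIT | VC [37]
  [7] addr=0x2db blk=45 s=5: MISS | VC [37, 61]
  [8] addr=0x3d6 blk=61 s=5: VC-HIT | VC [37, 45]
  [9] addr=0x3dd blk=61 s=5: L1-HIT | VC [37, 45]
  [10] addr=0x3da blk=61 s=5: L1-HIT | VC [37, 45]
  [11] addr=0x3a1 blk=58 s=2: MISS | VC [37, 45]
  [12] addr=0x3db blk=61 s=5: L1-HIT | VC [37, 45]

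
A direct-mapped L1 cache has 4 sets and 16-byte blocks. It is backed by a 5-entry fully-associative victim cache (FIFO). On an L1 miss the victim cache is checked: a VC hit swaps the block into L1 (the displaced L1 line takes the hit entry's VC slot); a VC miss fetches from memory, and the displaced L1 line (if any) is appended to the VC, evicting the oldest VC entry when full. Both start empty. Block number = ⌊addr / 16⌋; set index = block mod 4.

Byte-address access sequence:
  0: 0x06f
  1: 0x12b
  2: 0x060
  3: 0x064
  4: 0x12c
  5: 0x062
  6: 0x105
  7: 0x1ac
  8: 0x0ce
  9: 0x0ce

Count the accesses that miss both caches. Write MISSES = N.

MISSES = 5

#0 0x6f→b6/s2 MISS; vc=[]
#1 0x12b→b18/s2 MISS; vc=[6]
#2 0x60→b6/s2 VC-HIT; vc=[18]
#3 0x64→b6/s2 L1-HIT; vc=[18]
#4 0x12c→b18/s2 VC-HIT; vc=[6]
#5 0x62→b6/s2 VC-HIT; vc=[18]
#6 0x105→b16/s0 MISS; vc=[18]
#7 0x1ac→b26/s2 MISS; vc=[18,6]
#8 0xce→b12/s0 MISS; vc=[18,6,16]
#9 0xce→b12/s0 L1-HIT; vc=[18,6,16]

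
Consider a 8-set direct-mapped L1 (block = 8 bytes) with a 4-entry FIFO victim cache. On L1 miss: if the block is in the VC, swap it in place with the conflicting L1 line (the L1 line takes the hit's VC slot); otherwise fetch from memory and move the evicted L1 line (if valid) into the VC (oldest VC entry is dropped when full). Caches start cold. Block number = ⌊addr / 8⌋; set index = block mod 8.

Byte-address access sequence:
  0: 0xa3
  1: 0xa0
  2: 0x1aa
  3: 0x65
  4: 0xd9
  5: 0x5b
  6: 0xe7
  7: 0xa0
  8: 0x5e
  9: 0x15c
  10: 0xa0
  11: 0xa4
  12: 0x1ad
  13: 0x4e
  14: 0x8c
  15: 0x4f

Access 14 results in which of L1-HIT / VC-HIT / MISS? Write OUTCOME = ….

  [0] addr=0xa3 blk=20 s=4: MISS | VC []
  [1] addr=0xa0 blk=20 s=4: L1-HIT | VC []
  [2] addr=0x1aa blk=53 s=5: MISS | VC []
  [3] addr=0x65 blk=12 s=4: MISS | VC [20]
  [4] addr=0xd9 blk=27 s=3: MISS | VC [20]
  [5] addr=0x5b blk=11 s=3: MISS | VC [20, 27]
  [6] addr=0xe7 blk=28 s=4: MISS | VC [20, 27, 12]
  [7] addr=0xa0 blk=20 s=4: VC-HIT | VC [28, 27, 12]
  [8] addr=0x5e blk=11 s=3: L1-HIT | VC [28, 27, 12]
  [9] addr=0x15c blk=43 s=3: MISS | VC [28, 27, 12, 11]
  [10] addr=0xa0 blk=20 s=4: L1-HIT | VC [28, 27, 12, 11]
  [11] addr=0xa4 blk=20 s=4: L1-HIT | VC [28, 27, 12, 11]
  [12] addr=0x1ad blk=53 s=5: L1-HIT | VC [28, 27, 12, 11]
  [13] addr=0x4e blk=9 s=1: MISS | VC [28, 27, 12, 11]
  [14] addr=0x8c blk=17 s=1: MISS | VC [27, 12, 11, 9]
  [15] addr=0x4f blk=9 s=1: VC-HIT | VC [27, 12, 11, 17]

OUTCOME = MISS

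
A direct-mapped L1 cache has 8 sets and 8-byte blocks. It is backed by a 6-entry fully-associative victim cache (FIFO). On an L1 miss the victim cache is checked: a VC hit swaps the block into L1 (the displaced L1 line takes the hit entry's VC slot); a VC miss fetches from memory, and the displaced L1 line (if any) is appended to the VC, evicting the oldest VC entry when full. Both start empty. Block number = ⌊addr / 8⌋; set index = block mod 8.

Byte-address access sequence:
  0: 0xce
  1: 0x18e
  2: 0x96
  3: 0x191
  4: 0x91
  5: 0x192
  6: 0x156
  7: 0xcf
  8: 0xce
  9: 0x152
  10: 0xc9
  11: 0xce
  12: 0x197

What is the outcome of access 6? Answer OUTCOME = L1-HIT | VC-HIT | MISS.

0: 0xce (blk 25, set 1) → MISS  vc=[]
1: 0x18e (blk 49, set 1) → MISS  vc=[25]
2: 0x96 (blk 18, set 2) → MISS  vc=[25]
3: 0x191 (blk 50, set 2) → MISS  vc=[25, 18]
4: 0x91 (blk 18, set 2) → VC-HIT  vc=[25, 50]
5: 0x192 (blk 50, set 2) → VC-HIT  vc=[25, 18]
6: 0x156 (blk 42, set 2) → MISS  vc=[25, 18, 50]
7: 0xcf (blk 25, set 1) → VC-HIT  vc=[49, 18, 50]
8: 0xce (blk 25, set 1) → L1-HIT  vc=[49, 18, 50]
9: 0x152 (blk 42, set 2) → L1-HIT  vc=[49, 18, 50]
10: 0xc9 (blk 25, set 1) → L1-HIT  vc=[49, 18, 50]
11: 0xce (blk 25, set 1) → L1-HIT  vc=[49, 18, 50]
12: 0x197 (blk 50, set 2) → VC-HIT  vc=[49, 18, 42]

OUTCOME = MISS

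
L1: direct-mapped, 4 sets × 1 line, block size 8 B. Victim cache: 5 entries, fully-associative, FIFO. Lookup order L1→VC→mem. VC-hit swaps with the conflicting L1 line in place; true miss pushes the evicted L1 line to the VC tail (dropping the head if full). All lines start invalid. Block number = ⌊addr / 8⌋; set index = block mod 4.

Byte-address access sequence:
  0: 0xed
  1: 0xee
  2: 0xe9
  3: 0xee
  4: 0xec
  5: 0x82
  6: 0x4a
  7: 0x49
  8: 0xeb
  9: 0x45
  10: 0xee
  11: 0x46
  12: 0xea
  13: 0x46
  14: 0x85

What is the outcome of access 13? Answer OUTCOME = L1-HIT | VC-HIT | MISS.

  [0] addr=0xed blk=29 s=1: MISS | VC []
  [1] addr=0xee blk=29 s=1: L1-HIT | VC []
  [2] addr=0xe9 blk=29 s=1: L1-HIT | VC []
  [3] addr=0xee blk=29 s=1: L1-HIT | VC []
  [4] addr=0xec blk=29 s=1: L1-HIT | VC []
  [5] addr=0x82 blk=16 s=0: MISS | VC []
  [6] addr=0x4a blk=9 s=1: MISS | VC [29]
  [7] addr=0x49 blk=9 s=1: L1-HIT | VC [29]
  [8] addr=0xeb blk=29 s=1: VC-HIT | VC [9]
  [9] addr=0x45 blk=8 s=0: MISS | VC [9, 16]
  [10] addr=0xee blk=29 s=1: L1-HIT | VC [9, 16]
  [11] addr=0x46 blk=8 s=0: L1-HIT | VC [9, 16]
  [12] addr=0xea blk=29 s=1: L1-HIT | VC [9, 16]
  [13] addr=0x46 blk=8 s=0: L1-HIT | VC [9, 16]
  [14] addr=0x85 blk=16 s=0: VC-HIT | VC [9, 8]

OUTCOME = L1-HIT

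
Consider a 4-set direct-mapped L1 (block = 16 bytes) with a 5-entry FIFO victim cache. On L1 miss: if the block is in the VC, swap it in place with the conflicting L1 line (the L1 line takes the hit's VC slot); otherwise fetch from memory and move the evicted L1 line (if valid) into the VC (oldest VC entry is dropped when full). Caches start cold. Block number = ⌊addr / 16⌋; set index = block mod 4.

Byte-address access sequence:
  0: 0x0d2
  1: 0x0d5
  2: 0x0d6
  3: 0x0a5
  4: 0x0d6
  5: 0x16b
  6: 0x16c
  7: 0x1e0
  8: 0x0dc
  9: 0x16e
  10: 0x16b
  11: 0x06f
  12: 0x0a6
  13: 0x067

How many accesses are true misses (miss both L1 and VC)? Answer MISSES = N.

MISSES = 5

#0 0xd2→b13/s1 MISS; vc=[]
#1 0xd5→b13/s1 L1-HIT; vc=[]
#2 0xd6→b13/s1 L1-HIT; vc=[]
#3 0xa5→b10/s2 MISS; vc=[]
#4 0xd6→b13/s1 L1-HIT; vc=[]
#5 0x16b→b22/s2 MISS; vc=[10]
#6 0x16c→b22/s2 L1-HIT; vc=[10]
#7 0x1e0→b30/s2 MISS; vc=[10,22]
#8 0xdc→b13/s1 L1-HIT; vc=[10,22]
#9 0x16e→b22/s2 VC-HIT; vc=[10,30]
#10 0x16b→b22/s2 L1-HIT; vc=[10,30]
#11 0x6f→b6/s2 MISS; vc=[10,30,22]
#12 0xa6→b10/s2 VC-HIT; vc=[6,30,22]
#13 0x67→b6/s2 VC-HIT; vc=[10,30,22]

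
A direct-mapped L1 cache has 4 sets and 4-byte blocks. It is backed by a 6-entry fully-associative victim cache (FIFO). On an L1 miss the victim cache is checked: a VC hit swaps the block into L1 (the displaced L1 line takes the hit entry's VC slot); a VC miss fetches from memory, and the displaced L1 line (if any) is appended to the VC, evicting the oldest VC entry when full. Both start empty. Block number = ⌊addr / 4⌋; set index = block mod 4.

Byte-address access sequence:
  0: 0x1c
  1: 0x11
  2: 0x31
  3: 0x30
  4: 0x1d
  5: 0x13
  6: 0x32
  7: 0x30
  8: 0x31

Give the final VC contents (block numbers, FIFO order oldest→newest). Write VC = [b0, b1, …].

VC = [4]

#0 0x1c→b7/s3 MISS; vc=[]
#1 0x11→b4/s0 MISS; vc=[]
#2 0x31→b12/s0 MISS; vc=[4]
#3 0x30→b12/s0 L1-HIT; vc=[4]
#4 0x1d→b7/s3 L1-HIT; vc=[4]
#5 0x13→b4/s0 VC-HIT; vc=[12]
#6 0x32→b12/s0 VC-HIT; vc=[4]
#7 0x30→b12/s0 L1-HIT; vc=[4]
#8 0x31→b12/s0 L1-HIT; vc=[4]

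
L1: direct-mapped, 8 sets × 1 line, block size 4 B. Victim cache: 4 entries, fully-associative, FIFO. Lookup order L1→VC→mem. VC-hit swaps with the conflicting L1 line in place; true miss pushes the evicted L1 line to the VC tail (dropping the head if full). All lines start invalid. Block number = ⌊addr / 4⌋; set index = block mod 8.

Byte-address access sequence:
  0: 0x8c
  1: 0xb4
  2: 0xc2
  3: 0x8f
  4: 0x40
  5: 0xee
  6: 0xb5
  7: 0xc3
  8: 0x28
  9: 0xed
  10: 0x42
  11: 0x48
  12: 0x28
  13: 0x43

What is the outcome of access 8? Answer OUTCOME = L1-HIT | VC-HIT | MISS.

0: 0x8c (blk 35, set 3) → MISS  vc=[]
1: 0xb4 (blk 45, set 5) → MISS  vc=[]
2: 0xc2 (blk 48, set 0) → MISS  vc=[]
3: 0x8f (blk 35, set 3) → L1-HIT  vc=[]
4: 0x40 (blk 16, set 0) → MISS  vc=[48]
5: 0xee (blk 59, set 3) → MISS  vc=[48, 35]
6: 0xb5 (blk 45, set 5) → L1-HIT  vc=[48, 35]
7: 0xc3 (blk 48, set 0) → VC-HIT  vc=[16, 35]
8: 0x28 (blk 10, set 2) → MISS  vc=[16, 35]
9: 0xed (blk 59, set 3) → L1-HIT  vc=[16, 35]
10: 0x42 (blk 16, set 0) → VC-HIT  vc=[48, 35]
11: 0x48 (blk 18, set 2) → MISS  vc=[48, 35, 10]
12: 0x28 (blk 10, set 2) → VC-HIT  vc=[48, 35, 18]
13: 0x43 (blk 16, set 0) → L1-HIT  vc=[48, 35, 18]

OUTCOME = MISS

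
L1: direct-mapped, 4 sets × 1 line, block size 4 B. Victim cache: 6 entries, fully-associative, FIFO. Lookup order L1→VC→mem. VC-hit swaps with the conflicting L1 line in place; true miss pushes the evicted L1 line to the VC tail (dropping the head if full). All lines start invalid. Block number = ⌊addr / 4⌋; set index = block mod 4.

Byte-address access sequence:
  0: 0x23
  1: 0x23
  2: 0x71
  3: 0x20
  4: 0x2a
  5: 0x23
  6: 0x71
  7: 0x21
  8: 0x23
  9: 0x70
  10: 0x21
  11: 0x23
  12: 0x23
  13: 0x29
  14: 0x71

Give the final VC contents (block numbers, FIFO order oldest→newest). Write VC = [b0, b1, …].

#0 0x23→b8/s0 MISS; vc=[]
#1 0x23→b8/s0 L1-HIT; vc=[]
#2 0x71→b28/s0 MISS; vc=[8]
#3 0x20→b8/s0 VC-HIT; vc=[28]
#4 0x2a→b10/s2 MISS; vc=[28]
#5 0x23→b8/s0 L1-HIT; vc=[28]
#6 0x71→b28/s0 VC-HIT; vc=[8]
#7 0x21→b8/s0 VC-HIT; vc=[28]
#8 0x23→b8/s0 L1-HIT; vc=[28]
#9 0x70→b28/s0 VC-HIT; vc=[8]
#10 0x21→b8/s0 VC-HIT; vc=[28]
#11 0x23→b8/s0 L1-HIT; vc=[28]
#12 0x23→b8/s0 L1-HIT; vc=[28]
#13 0x29→b10/s2 L1-HIT; vc=[28]
#14 0x71→b28/s0 VC-HIT; vc=[8]

VC = [8]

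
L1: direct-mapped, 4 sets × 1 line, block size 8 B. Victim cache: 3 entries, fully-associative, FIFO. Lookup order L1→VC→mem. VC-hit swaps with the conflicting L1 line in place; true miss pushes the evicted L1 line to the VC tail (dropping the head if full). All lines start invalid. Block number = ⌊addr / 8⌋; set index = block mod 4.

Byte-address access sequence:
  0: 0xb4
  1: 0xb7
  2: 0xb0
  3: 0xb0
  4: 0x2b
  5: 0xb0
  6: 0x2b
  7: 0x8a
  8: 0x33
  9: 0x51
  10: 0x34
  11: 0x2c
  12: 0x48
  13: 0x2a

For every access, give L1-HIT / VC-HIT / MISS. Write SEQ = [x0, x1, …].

SEQ = [MISS, L1-HIT, L1-HIT, L1-HIT, MISS, L1-HIT, L1-HIT, MISS, MISS, MISS, VC-HIT, VC-HIT, MISS, VC-HIT]

0: 0xb4 (blk 22, set 2) → MISS  vc=[]
1: 0xb7 (blk 22, set 2) → L1-HIT  vc=[]
2: 0xb0 (blk 22, set 2) → L1-HIT  vc=[]
3: 0xb0 (blk 22, set 2) → L1-HIT  vc=[]
4: 0x2b (blk 5, set 1) → MISS  vc=[]
5: 0xb0 (blk 22, set 2) → L1-HIT  vc=[]
6: 0x2b (blk 5, set 1) → L1-HIT  vc=[]
7: 0x8a (blk 17, set 1) → MISS  vc=[5]
8: 0x33 (blk 6, set 2) → MISS  vc=[5, 22]
9: 0x51 (blk 10, set 2) → MISS  vc=[5, 22, 6]
10: 0x34 (blk 6, set 2) → VC-HIT  vc=[5, 22, 10]
11: 0x2c (blk 5, set 1) → VC-HIT  vc=[17, 22, 10]
12: 0x48 (blk 9, set 1) → MISS  vc=[22, 10, 5]
13: 0x2a (blk 5, set 1) → VC-HIT  vc=[22, 10, 9]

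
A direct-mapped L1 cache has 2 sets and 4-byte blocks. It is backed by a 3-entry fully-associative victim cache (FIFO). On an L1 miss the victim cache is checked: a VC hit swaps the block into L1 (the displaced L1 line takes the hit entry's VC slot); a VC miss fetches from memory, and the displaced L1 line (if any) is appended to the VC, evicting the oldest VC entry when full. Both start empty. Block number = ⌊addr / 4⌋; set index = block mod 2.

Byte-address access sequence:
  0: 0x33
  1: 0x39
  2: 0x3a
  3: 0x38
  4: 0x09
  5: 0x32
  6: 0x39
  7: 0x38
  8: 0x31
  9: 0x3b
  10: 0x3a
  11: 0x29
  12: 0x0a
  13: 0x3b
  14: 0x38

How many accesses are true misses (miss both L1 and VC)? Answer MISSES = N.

MISSES = 4

  [0] addr=0x33 blk=12 s=0: MISS | VC []
  [1] addr=0x39 blk=14 s=0: MISS | VC [12]
  [2] addr=0x3a blk=14 s=0: L1-HIT | VC [12]
  [3] addr=0x38 blk=14 s=0: L1-HIT | VC [12]
  [4] addr=0x9 blk=2 s=0: MISS | VC [12, 14]
  [5] addr=0x32 blk=12 s=0: VC-HIT | VC [2, 14]
  [6] addr=0x39 blk=14 s=0: VC-HIT | VC [2, 12]
  [7] addr=0x38 blk=14 s=0: L1-HIT | VC [2, 12]
  [8] addr=0x31 blk=12 s=0: VC-HIT | VC [2, 14]
  [9] addr=0x3b blk=14 s=0: VC-HIT | VC [2, 12]
  [10] addr=0x3a blk=14 s=0: L1-HIT | VC [2, 12]
  [11] addr=0x29 blk=10 s=0: MISS | VC [2, 12, 14]
  [12] addr=0xa blk=2 s=0: VC-HIT | VC [10, 12, 14]
  [13] addr=0x3b blk=14 s=0: VC-HIT | VC [10, 12, 2]
  [14] addr=0x38 blk=14 s=0: L1-HIT | VC [10, 12, 2]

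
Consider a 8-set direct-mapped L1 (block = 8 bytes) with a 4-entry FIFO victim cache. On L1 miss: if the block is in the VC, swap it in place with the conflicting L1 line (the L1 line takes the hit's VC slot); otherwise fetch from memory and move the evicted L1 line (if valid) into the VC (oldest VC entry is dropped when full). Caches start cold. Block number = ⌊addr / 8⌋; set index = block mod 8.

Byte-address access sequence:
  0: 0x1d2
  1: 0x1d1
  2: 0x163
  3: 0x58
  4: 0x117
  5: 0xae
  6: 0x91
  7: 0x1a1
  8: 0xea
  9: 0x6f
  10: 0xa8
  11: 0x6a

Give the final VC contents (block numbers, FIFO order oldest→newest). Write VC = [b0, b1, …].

  [0] addr=0x1d2 blk=58 s=2: MISS | VC []
  [1] addr=0x1d1 blk=58 s=2: L1-HIT | VC []
  [2] addr=0x163 blk=44 s=4: MISS | VC []
  [3] addr=0x58 blk=11 s=3: MISS | VC []
  [4] addr=0x117 blk=34 s=2: MISS | VC [58]
  [5] addr=0xae blk=21 s=5: MISS | VC [58]
  [6] addr=0x91 blk=18 s=2: MISS | VC [58, 34]
  [7] addr=0x1a1 blk=52 s=4: MISS | VC [58, 34, 44]
  [8] addr=0xea blk=29 s=5: MISS | VC [58, 34, 44, 21]
  [9] addr=0x6f blk=13 s=5: MISS | VC [34, 44, 21, 29]
  [10] addr=0xa8 blk=21 s=5: VC-HIT | VC [34, 44, 13, 29]
  [11] addr=0x6a blk=13 s=5: VC-HIT | VC [34, 44, 21, 29]

VC = [34, 44, 21, 29]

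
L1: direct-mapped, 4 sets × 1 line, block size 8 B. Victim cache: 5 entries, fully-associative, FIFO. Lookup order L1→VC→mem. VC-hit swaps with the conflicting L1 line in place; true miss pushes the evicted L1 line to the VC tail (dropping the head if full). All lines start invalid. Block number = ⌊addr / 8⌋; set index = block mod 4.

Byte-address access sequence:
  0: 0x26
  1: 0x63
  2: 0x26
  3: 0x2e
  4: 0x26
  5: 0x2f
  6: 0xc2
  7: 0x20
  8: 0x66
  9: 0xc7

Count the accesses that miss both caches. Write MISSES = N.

MISSES = 4

#0 0x26→b4/s0 MISS; vc=[]
#1 0x63→b12/s0 MISS; vc=[4]
#2 0x26→b4/s0 VC-HIT; vc=[12]
#3 0x2e→b5/s1 MISS; vc=[12]
#4 0x26→b4/s0 L1-HIT; vc=[12]
#5 0x2f→b5/s1 L1-HIT; vc=[12]
#6 0xc2→b24/s0 MISS; vc=[12,4]
#7 0x20→b4/s0 VC-HIT; vc=[12,24]
#8 0x66→b12/s0 VC-HIT; vc=[4,24]
#9 0xc7→b24/s0 VC-HIT; vc=[4,12]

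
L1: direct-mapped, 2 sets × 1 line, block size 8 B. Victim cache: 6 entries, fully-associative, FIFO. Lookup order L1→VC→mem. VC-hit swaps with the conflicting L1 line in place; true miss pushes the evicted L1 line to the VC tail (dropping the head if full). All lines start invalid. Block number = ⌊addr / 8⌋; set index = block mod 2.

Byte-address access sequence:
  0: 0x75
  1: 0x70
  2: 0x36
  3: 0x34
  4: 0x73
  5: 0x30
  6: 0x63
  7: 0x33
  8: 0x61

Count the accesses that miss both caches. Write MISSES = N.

  [0] addr=0x75 blk=14 s=0: MISS | VC []
  [1] addr=0x70 blk=14 s=0: L1-HIT | VC []
  [2] addr=0x36 blk=6 s=0: MISS | VC [14]
  [3] addr=0x34 blk=6 s=0: L1-HIT | VC [14]
  [4] addr=0x73 blk=14 s=0: VC-HIT | VC [6]
  [5] addr=0x30 blk=6 s=0: VC-HIT | VC [14]
  [6] addr=0x63 blk=12 s=0: MISS | VC [14, 6]
  [7] addr=0x33 blk=6 s=0: VC-HIT | VC [14, 12]
  [8] addr=0x61 blk=12 s=0: VC-HIT | VC [14, 6]

MISSES = 3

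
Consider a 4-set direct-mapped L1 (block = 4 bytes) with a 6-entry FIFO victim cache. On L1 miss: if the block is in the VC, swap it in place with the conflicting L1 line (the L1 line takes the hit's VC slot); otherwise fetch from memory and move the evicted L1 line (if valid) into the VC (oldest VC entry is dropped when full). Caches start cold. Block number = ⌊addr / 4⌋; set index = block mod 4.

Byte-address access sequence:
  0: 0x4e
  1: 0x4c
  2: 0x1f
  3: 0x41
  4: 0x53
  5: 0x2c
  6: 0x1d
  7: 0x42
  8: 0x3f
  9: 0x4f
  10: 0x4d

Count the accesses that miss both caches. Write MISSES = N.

MISSES = 6

0: 0x4e (blk 19, set 3) → MISS  vc=[]
1: 0x4c (blk 19, set 3) → L1-HIT  vc=[]
2: 0x1f (blk 7, set 3) → MISS  vc=[19]
3: 0x41 (blk 16, set 0) → MISS  vc=[19]
4: 0x53 (blk 20, set 0) → MISS  vc=[19, 16]
5: 0x2c (blk 11, set 3) → MISS  vc=[19, 16, 7]
6: 0x1d (blk 7, set 3) → VC-HIT  vc=[19, 16, 11]
7: 0x42 (blk 16, set 0) → VC-HIT  vc=[19, 20, 11]
8: 0x3f (blk 15, set 3) → MISS  vc=[19, 20, 11, 7]
9: 0x4f (blk 19, set 3) → VC-HIT  vc=[15, 20, 11, 7]
10: 0x4d (blk 19, set 3) → L1-HIT  vc=[15, 20, 11, 7]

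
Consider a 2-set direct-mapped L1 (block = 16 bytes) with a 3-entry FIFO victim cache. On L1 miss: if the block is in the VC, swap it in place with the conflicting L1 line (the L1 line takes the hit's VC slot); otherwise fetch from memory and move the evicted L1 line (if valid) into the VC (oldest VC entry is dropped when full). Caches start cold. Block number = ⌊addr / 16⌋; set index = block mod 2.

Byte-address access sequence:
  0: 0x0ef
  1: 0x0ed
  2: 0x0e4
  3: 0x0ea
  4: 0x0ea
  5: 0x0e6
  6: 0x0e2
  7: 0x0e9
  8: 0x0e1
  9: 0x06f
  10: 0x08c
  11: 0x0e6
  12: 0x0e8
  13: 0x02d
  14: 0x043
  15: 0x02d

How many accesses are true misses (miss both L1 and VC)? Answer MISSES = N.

MISSES = 5

  [0] addr=0xef blk=14 s=0: MISS | VC []
  [1] addr=0xed blk=14 s=0: L1-HIT | VC []
  [2] addr=0xe4 blk=14 s=0: L1-HIT | VC []
  [3] addr=0xea blk=14 s=0: L1-HIT | VC []
  [4] addr=0xea blk=14 s=0: L1-HIT | VC []
  [5] addr=0xe6 blk=14 s=0: L1-HIT | VC []
  [6] addr=0xe2 blk=14 s=0: L1-HIT | VC []
  [7] addr=0xe9 blk=14 s=0: L1-HIT | VC []
  [8] addr=0xe1 blk=14 s=0: L1-HIT | VC []
  [9] addr=0x6f blk=6 s=0: MISS | VC [14]
  [10] addr=0x8c blk=8 s=0: MISS | VC [14, 6]
  [11] addr=0xe6 blk=14 s=0: VC-HIT | VC [8, 6]
  [12] addr=0xe8 blk=14 s=0: L1-HIT | VC [8, 6]
  [13] addr=0x2d blk=2 s=0: MISS | VC [8, 6, 14]
  [14] addr=0x43 blk=4 s=0: MISS | VC [6, 14, 2]
  [15] addr=0x2d blk=2 s=0: VC-HIT | VC [6, 14, 4]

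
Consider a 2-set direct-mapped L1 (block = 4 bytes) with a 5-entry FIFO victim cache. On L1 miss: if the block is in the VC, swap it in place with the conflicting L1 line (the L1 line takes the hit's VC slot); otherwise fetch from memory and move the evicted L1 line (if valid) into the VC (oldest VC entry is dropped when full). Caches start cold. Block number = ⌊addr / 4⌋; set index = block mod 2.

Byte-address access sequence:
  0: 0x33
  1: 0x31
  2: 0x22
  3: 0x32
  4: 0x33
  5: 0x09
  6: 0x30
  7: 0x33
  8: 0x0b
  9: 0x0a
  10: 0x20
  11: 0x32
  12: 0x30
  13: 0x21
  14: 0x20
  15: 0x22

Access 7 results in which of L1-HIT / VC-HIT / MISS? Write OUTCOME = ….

OUTCOME = L1-HIT

  [0] addr=0x33 blk=12 s=0: MISS | VC []
  [1] addr=0x31 blk=12 s=0: L1-HIT | VC []
  [2] addr=0x22 blk=8 s=0: MISS | VC [12]
  [3] addr=0x32 blk=12 s=0: VC-HIT | VC [8]
  [4] addr=0x33 blk=12 s=0: L1-HIT | VC [8]
  [5] addr=0x9 blk=2 s=0: MISS | VC [8, 12]
  [6] addr=0x30 blk=12 s=0: VC-HIT | VC [8, 2]
  [7] addr=0x33 blk=12 s=0: L1-HIT | VC [8, 2]
  [8] addr=0xb blk=2 s=0: VC-HIT | VC [8, 12]
  [9] addr=0xa blk=2 s=0: L1-HIT | VC [8, 12]
  [10] addr=0x20 blk=8 s=0: VC-HIT | VC [2, 12]
  [11] addr=0x32 blk=12 s=0: VC-HIT | VC [2, 8]
  [12] addr=0x30 blk=12 s=0: L1-HIT | VC [2, 8]
  [13] addr=0x21 blk=8 s=0: VC-HIT | VC [2, 12]
  [14] addr=0x20 blk=8 s=0: L1-HIT | VC [2, 12]
  [15] addr=0x22 blk=8 s=0: L1-HIT | VC [2, 12]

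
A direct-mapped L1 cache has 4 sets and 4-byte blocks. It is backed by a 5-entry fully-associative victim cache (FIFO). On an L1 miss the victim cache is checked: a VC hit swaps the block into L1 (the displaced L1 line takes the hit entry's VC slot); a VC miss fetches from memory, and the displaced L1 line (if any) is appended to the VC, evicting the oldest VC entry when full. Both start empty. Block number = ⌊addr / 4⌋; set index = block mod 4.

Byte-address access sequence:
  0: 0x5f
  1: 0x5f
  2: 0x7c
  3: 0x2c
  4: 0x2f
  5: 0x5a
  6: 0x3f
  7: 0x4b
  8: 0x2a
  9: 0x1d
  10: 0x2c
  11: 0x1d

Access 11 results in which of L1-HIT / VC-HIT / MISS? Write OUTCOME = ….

OUTCOME = VC-HIT

  [0] addr=0x5f blk=23 s=3: MISS | VC []
  [1] addr=0x5f blk=23 s=3: L1-HIT | VC []
  [2] addr=0x7c blk=31 s=3: MISS | VC [23]
  [3] addr=0x2c blk=11 s=3: MISS | VC [23, 31]
  [4] addr=0x2f blk=11 s=3: L1-HIT | VC [23, 31]
  [5] addr=0x5a blk=22 s=2: MISS | VC [23, 31]
  [6] addr=0x3f blk=15 s=3: MISS | VC [23, 31, 11]
  [7] addr=0x4b blk=18 s=2: MISS | VC [23, 31, 11, 22]
  [8] addr=0x2a blk=10 s=2: MISS | VC [23, 31, 11, 22, 18]
  [9] addr=0x1d blk=7 s=3: MISS | VC [31, 11, 22, 18, 15]
  [10] addr=0x2c blk=11 s=3: VC-HIT | VC [31, 7, 22, 18, 15]
  [11] addr=0x1d blk=7 s=3: VC-HIT | VC [31, 11, 22, 18, 15]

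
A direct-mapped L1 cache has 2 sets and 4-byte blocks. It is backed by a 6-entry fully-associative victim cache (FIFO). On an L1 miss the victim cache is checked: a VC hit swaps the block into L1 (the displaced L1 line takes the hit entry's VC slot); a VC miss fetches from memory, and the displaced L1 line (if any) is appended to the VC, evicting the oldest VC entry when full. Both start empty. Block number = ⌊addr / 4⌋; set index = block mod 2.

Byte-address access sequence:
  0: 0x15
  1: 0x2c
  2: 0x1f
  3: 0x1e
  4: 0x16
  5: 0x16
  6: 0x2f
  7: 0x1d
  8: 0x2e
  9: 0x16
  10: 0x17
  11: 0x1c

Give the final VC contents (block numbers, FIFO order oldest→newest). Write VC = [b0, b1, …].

VC = [5, 11]

  [0] addr=0x15 blk=5 s=1: MISS | VC []
  [1] addr=0x2c blk=11 s=1: MISS | VC [5]
  [2] addr=0x1f blk=7 s=1: MISS | VC [5, 11]
  [3] addr=0x1e blk=7 s=1: L1-HIT | VC [5, 11]
  [4] addr=0x16 blk=5 s=1: VC-HIT | VC [7, 11]
  [5] addr=0x16 blk=5 s=1: L1-HIT | VC [7, 11]
  [6] addr=0x2f blk=11 s=1: VC-HIT | VC [7, 5]
  [7] addr=0x1d blk=7 s=1: VC-HIT | VC [11, 5]
  [8] addr=0x2e blk=11 s=1: VC-HIT | VC [7, 5]
  [9] addr=0x16 blk=5 s=1: VC-HIT | VC [7, 11]
  [10] addr=0x17 blk=5 s=1: L1-HIT | VC [7, 11]
  [11] addr=0x1c blk=7 s=1: VC-HIT | VC [5, 11]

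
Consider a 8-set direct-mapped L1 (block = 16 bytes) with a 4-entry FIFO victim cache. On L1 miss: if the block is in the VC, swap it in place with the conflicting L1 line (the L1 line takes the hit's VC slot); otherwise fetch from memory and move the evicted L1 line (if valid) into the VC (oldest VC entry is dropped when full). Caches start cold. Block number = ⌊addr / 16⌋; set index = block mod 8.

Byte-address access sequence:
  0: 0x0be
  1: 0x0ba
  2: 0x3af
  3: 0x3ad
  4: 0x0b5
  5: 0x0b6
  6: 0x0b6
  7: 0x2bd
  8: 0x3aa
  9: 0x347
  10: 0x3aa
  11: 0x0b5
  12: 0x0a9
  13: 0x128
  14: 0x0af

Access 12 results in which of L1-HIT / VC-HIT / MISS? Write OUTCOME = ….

0: 0xbe (blk 11, set 3) → MISS  vc=[]
1: 0xba (blk 11, set 3) → L1-HIT  vc=[]
2: 0x3af (blk 58, set 2) → MISS  vc=[]
3: 0x3ad (blk 58, set 2) → L1-HIT  vc=[]
4: 0xb5 (blk 11, set 3) → L1-HIT  vc=[]
5: 0xb6 (blk 11, set 3) → L1-HIT  vc=[]
6: 0xb6 (blk 11, set 3) → L1-HIT  vc=[]
7: 0x2bd (blk 43, set 3) → MISS  vc=[11]
8: 0x3aa (blk 58, set 2) → L1-HIT  vc=[11]
9: 0x347 (blk 52, set 4) → MISS  vc=[11]
10: 0x3aa (blk 58, set 2) → L1-HIT  vc=[11]
11: 0xb5 (blk 11, set 3) → VC-HIT  vc=[43]
12: 0xa9 (blk 10, set 2) → MISS  vc=[43, 58]
13: 0x128 (blk 18, set 2) → MISS  vc=[43, 58, 10]
14: 0xaf (blk 10, set 2) → VC-HIT  vc=[43, 58, 18]

OUTCOME = MISS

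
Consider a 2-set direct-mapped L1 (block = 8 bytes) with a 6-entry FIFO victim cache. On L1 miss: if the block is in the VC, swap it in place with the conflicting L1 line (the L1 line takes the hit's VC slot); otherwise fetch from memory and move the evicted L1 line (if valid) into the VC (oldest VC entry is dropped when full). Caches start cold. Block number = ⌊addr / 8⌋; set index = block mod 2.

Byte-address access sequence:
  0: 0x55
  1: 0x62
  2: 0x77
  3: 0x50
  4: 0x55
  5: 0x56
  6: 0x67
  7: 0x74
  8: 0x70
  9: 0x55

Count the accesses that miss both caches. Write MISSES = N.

MISSES = 3

0: 0x55 (blk 10, set 0) → MISS  vc=[]
1: 0x62 (blk 12, set 0) → MISS  vc=[10]
2: 0x77 (blk 14, set 0) → MISS  vc=[10, 12]
3: 0x50 (blk 10, set 0) → VC-HIT  vc=[14, 12]
4: 0x55 (blk 10, set 0) → L1-HIT  vc=[14, 12]
5: 0x56 (blk 10, set 0) → L1-HIT  vc=[14, 12]
6: 0x67 (blk 12, set 0) → VC-HIT  vc=[14, 10]
7: 0x74 (blk 14, set 0) → VC-HIT  vc=[12, 10]
8: 0x70 (blk 14, set 0) → L1-HIT  vc=[12, 10]
9: 0x55 (blk 10, set 0) → VC-HIT  vc=[12, 14]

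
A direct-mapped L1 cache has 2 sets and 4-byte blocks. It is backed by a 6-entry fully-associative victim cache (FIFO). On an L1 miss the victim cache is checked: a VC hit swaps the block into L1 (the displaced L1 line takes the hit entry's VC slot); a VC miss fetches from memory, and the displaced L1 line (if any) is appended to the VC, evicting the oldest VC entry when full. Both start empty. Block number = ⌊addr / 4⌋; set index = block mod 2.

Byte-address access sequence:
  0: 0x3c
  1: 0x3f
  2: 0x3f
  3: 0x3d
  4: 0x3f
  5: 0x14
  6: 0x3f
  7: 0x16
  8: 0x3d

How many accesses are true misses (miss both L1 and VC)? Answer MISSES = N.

  [0] addr=0x3c blk=15 s=1: MISS | VC []
  [1] addr=0x3f blk=15 s=1: L1-HIT | VC []
  [2] addr=0x3f blk=15 s=1: L1-HIT | VC []
  [3] addr=0x3d blk=15 s=1: L1-HIT | VC []
  [4] addr=0x3f blk=15 s=1: L1-HIT | VC []
  [5] addr=0x14 blk=5 s=1: MISS | VC [15]
  [6] addr=0x3f blk=15 s=1: VC-HIT | VC [5]
  [7] addr=0x16 blk=5 s=1: VC-HIT | VC [15]
  [8] addr=0x3d blk=15 s=1: VC-HIT | VC [5]

MISSES = 2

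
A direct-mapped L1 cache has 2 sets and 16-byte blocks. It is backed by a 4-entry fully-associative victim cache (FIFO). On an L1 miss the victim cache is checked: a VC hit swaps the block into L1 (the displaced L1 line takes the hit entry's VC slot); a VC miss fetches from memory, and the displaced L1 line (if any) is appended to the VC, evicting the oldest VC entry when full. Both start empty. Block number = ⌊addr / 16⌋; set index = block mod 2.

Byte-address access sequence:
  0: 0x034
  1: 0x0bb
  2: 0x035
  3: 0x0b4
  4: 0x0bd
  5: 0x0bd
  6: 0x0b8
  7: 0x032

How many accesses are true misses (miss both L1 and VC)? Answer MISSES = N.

MISSES = 2

#0 0x34→b3/s1 MISS; vc=[]
#1 0xbb→b11/s1 MISS; vc=[3]
#2 0x35→b3/s1 VC-HIT; vc=[11]
#3 0xb4→b11/s1 VC-HIT; vc=[3]
#4 0xbd→b11/s1 L1-HIT; vc=[3]
#5 0xbd→b11/s1 L1-HIT; vc=[3]
#6 0xb8→b11/s1 L1-HIT; vc=[3]
#7 0x32→b3/s1 VC-HIT; vc=[11]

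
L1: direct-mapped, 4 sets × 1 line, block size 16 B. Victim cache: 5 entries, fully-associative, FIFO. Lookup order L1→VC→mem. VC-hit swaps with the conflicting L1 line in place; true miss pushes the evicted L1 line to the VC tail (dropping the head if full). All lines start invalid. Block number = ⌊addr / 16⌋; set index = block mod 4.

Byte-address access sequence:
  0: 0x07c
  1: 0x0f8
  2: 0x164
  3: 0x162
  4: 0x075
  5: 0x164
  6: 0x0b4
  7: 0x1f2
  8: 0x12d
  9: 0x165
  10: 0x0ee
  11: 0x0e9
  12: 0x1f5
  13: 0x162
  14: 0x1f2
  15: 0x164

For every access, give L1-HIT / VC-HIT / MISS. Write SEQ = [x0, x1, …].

SEQ = [MISS, MISS, MISS, L1-HIT, VC-HIT, L1-HIT, MISS, MISS, MISS, VC-HIT, MISS, L1-HIT, L1-HIT, VC-HIT, L1-HIT, L1-HIT]

0: 0x7c (blk 7, set 3) → MISS  vc=[]
1: 0xf8 (blk 15, set 3) → MISS  vc=[7]
2: 0x164 (blk 22, set 2) → MISS  vc=[7]
3: 0x162 (blk 22, set 2) → L1-HIT  vc=[7]
4: 0x75 (blk 7, set 3) → VC-HIT  vc=[15]
5: 0x164 (blk 22, set 2) → L1-HIT  vc=[15]
6: 0xb4 (blk 11, set 3) → MISS  vc=[15, 7]
7: 0x1f2 (blk 31, set 3) → MISS  vc=[15, 7, 11]
8: 0x12d (blk 18, set 2) → MISS  vc=[15, 7, 11, 22]
9: 0x165 (blk 22, set 2) → VC-HIT  vc=[15, 7, 11, 18]
10: 0xee (blk 14, set 2) → MISS  vc=[15, 7, 11, 18, 22]
11: 0xe9 (blk 14, set 2) → L1-HIT  vc=[15, 7, 11, 18, 22]
12: 0x1f5 (blk 31, set 3) → L1-HIT  vc=[15, 7, 11, 18, 22]
13: 0x162 (blk 22, set 2) → VC-HIT  vc=[15, 7, 11, 18, 14]
14: 0x1f2 (blk 31, set 3) → L1-HIT  vc=[15, 7, 11, 18, 14]
15: 0x164 (blk 22, set 2) → L1-HIT  vc=[15, 7, 11, 18, 14]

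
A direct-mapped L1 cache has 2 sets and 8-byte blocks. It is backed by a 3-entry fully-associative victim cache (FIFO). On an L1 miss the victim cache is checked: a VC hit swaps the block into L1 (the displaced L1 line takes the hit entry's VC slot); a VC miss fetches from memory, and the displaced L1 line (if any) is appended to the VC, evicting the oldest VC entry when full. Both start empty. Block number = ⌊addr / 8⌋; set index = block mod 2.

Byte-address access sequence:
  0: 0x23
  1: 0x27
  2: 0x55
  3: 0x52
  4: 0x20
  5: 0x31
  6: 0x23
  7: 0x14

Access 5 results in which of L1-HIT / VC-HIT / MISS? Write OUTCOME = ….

OUTCOME = MISS

  [0] addr=0x23 blk=4 s=0: MISS | VC []
  [1] addr=0x27 blk=4 s=0: L1-HIT | VC []
  [2] addr=0x55 blk=10 s=0: MISS | VC [4]
  [3] addr=0x52 blk=10 s=0: L1-HIT | VC [4]
  [4] addr=0x20 blk=4 s=0: VC-HIT | VC [10]
  [5] addr=0x31 blk=6 s=0: MISS | VC [10, 4]
  [6] addr=0x23 blk=4 s=0: VC-HIT | VC [10, 6]
  [7] addr=0x14 blk=2 s=0: MISS | VC [10, 6, 4]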